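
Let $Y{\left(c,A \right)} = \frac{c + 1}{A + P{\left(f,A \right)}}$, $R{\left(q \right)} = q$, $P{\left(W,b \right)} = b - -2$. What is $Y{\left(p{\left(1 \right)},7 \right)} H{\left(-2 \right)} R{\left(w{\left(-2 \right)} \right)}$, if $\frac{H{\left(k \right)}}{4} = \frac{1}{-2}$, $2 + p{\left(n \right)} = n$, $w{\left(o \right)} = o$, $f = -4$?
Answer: $0$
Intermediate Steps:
$p{\left(n \right)} = -2 + n$
$P{\left(W,b \right)} = 2 + b$ ($P{\left(W,b \right)} = b + 2 = 2 + b$)
$Y{\left(c,A \right)} = \frac{1 + c}{2 + 2 A}$ ($Y{\left(c,A \right)} = \frac{c + 1}{A + \left(2 + A\right)} = \frac{1 + c}{2 + 2 A}$)
$H{\left(k \right)} = -2$ ($H{\left(k \right)} = \frac{4}{-2} = 4 \left(- \frac{1}{2}\right) = -2$)
$Y{\left(p{\left(1 \right)},7 \right)} H{\left(-2 \right)} R{\left(w{\left(-2 \right)} \right)} = \frac{1 + \left(-2 + 1\right)}{2 \left(1 + 7\right)} \left(-2\right) \left(-2\right) = \frac{1 - 1}{2 \cdot 8} \left(-2\right) \left(-2\right) = \frac{1}{2} \cdot \frac{1}{8} \cdot 0 \left(-2\right) \left(-2\right) = 0 \left(-2\right) \left(-2\right) = 0 \left(-2\right) = 0$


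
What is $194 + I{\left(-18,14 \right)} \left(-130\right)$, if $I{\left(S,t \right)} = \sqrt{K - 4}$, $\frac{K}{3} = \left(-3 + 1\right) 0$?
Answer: $194 - 260 i \approx 194.0 - 260.0 i$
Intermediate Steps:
$K = 0$ ($K = 3 \left(-3 + 1\right) 0 = 3 \left(\left(-2\right) 0\right) = 3 \cdot 0 = 0$)
$I{\left(S,t \right)} = 2 i$ ($I{\left(S,t \right)} = \sqrt{0 - 4} = \sqrt{-4} = 2 i$)
$194 + I{\left(-18,14 \right)} \left(-130\right) = 194 + 2 i \left(-130\right) = 194 - 260 i$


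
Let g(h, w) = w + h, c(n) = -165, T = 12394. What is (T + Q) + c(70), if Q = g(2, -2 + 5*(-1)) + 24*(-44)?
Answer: 11168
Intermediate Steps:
g(h, w) = h + w
Q = -1061 (Q = (2 + (-2 + 5*(-1))) + 24*(-44) = (2 + (-2 - 5)) - 1056 = (2 - 7) - 1056 = -5 - 1056 = -1061)
(T + Q) + c(70) = (12394 - 1061) - 165 = 11333 - 165 = 11168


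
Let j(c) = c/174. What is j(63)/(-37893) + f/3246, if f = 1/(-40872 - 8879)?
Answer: -282793705/29577132534027 ≈ -9.5612e-6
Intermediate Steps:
j(c) = c/174 (j(c) = c*(1/174) = c/174)
f = -1/49751 (f = 1/(-49751) = -1/49751 ≈ -2.0100e-5)
j(63)/(-37893) + f/3246 = ((1/174)*63)/(-37893) - 1/49751/3246 = (21/58)*(-1/37893) - 1/49751*1/3246 = -7/732598 - 1/161491746 = -282793705/29577132534027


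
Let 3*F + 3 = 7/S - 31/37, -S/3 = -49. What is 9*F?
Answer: -2945/259 ≈ -11.371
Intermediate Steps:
S = 147 (S = -3*(-49) = 147)
F = -2945/2331 (F = -1 + (7/147 - 31/37)/3 = -1 + (7*(1/147) - 31*1/37)/3 = -1 + (1/21 - 31/37)/3 = -1 + (⅓)*(-614/777) = -1 - 614/2331 = -2945/2331 ≈ -1.2634)
9*F = 9*(-2945/2331) = -2945/259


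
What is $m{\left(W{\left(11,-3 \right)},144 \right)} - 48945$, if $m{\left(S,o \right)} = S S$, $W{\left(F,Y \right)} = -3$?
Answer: $-48936$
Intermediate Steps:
$m{\left(S,o \right)} = S^{2}$
$m{\left(W{\left(11,-3 \right)},144 \right)} - 48945 = \left(-3\right)^{2} - 48945 = 9 - 48945 = -48936$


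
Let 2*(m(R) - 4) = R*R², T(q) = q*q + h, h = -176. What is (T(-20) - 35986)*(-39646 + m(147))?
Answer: -55381730559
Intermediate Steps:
T(q) = -176 + q² (T(q) = q*q - 176 = q² - 176 = -176 + q²)
m(R) = 4 + R³/2 (m(R) = 4 + (R*R²)/2 = 4 + R³/2)
(T(-20) - 35986)*(-39646 + m(147)) = ((-176 + (-20)²) - 35986)*(-39646 + (4 + (½)*147³)) = ((-176 + 400) - 35986)*(-39646 + (4 + (½)*3176523)) = (224 - 35986)*(-39646 + (4 + 3176523/2)) = -35762*(-39646 + 3176531/2) = -35762*3097239/2 = -55381730559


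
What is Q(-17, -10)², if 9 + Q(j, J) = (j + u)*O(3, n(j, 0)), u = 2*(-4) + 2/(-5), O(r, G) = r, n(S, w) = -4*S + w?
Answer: 181476/25 ≈ 7259.0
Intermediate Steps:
n(S, w) = w - 4*S
u = -42/5 (u = -8 + 2*(-⅕) = -8 - ⅖ = -42/5 ≈ -8.4000)
Q(j, J) = -171/5 + 3*j (Q(j, J) = -9 + (j - 42/5)*3 = -9 + (-42/5 + j)*3 = -9 + (-126/5 + 3*j) = -171/5 + 3*j)
Q(-17, -10)² = (-171/5 + 3*(-17))² = (-171/5 - 51)² = (-426/5)² = 181476/25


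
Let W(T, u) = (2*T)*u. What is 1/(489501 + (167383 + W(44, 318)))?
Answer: 1/684868 ≈ 1.4601e-6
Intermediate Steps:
W(T, u) = 2*T*u
1/(489501 + (167383 + W(44, 318))) = 1/(489501 + (167383 + 2*44*318)) = 1/(489501 + (167383 + 27984)) = 1/(489501 + 195367) = 1/684868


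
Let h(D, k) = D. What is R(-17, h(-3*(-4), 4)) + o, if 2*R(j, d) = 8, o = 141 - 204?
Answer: -59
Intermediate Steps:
o = -63
R(j, d) = 4 (R(j, d) = (1/2)*8 = 4)
R(-17, h(-3*(-4), 4)) + o = 4 - 63 = -59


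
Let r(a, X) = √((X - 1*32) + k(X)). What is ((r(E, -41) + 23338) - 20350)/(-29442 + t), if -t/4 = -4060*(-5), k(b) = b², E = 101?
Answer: -1494/55321 - √402/55321 ≈ -0.027368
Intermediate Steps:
r(a, X) = √(-32 + X + X²) (r(a, X) = √((X - 1*32) + X²) = √((X - 32) + X²) = √((-32 + X) + X²) = √(-32 + X + X²))
t = -81200 (t = -(-4)*4060*(-5) = -(-4)*(-20300) = -4*20300 = -81200)
((r(E, -41) + 23338) - 20350)/(-29442 + t) = ((√(-32 - 41 + (-41)²) + 23338) - 20350)/(-29442 - 81200) = ((√(-32 - 41 + 1681) + 23338) - 20350)/(-110642) = ((√1608 + 23338) - 20350)*(-1/110642) = ((2*√402 + 23338) - 20350)*(-1/110642) = ((23338 + 2*√402) - 20350)*(-1/110642) = (2988 + 2*√402)*(-1/110642) = -1494/55321 - √402/55321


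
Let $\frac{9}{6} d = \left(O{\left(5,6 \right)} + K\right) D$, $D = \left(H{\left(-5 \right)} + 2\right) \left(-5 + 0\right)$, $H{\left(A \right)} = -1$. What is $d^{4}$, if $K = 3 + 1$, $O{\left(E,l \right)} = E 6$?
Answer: $\frac{13363360000}{81} \approx 1.6498 \cdot 10^{8}$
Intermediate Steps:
$D = -5$ ($D = \left(-1 + 2\right) \left(-5 + 0\right) = 1 \left(-5\right) = -5$)
$O{\left(E,l \right)} = 6 E$
$K = 4$
$d = - \frac{340}{3}$ ($d = \frac{2 \left(6 \cdot 5 + 4\right) \left(-5\right)}{3} = \frac{2 \left(30 + 4\right) \left(-5\right)}{3} = \frac{2 \cdot 34 \left(-5\right)}{3} = \frac{2}{3} \left(-170\right) = - \frac{340}{3} \approx -113.33$)
$d^{4} = \left(- \frac{340}{3}\right)^{4} = \frac{13363360000}{81}$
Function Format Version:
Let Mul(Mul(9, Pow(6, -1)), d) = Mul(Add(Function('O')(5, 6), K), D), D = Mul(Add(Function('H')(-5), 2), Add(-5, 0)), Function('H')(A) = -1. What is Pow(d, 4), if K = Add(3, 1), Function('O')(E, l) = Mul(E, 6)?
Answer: Rational(13363360000, 81) ≈ 1.6498e+8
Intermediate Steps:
D = -5 (D = Mul(Add(-1, 2), Add(-5, 0)) = Mul(1, -5) = -5)
Function('O')(E, l) = Mul(6, E)
K = 4
d = Rational(-340, 3) (d = Mul(Rational(2, 3), Mul(Add(Mul(6, 5), 4), -5)) = Mul(Rational(2, 3), Mul(Add(30, 4), -5)) = Mul(Rational(2, 3), Mul(34, -5)) = Mul(Rational(2, 3), -170) = Rational(-340, 3) ≈ -113.33)
Pow(d, 4) = Pow(Rational(-340, 3), 4) = Rational(13363360000, 81)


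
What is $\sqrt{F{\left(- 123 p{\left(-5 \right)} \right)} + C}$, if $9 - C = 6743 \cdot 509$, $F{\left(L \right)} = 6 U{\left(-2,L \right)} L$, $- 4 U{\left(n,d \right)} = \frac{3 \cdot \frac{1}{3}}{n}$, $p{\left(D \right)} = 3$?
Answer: $\frac{i \sqrt{13729819}}{2} \approx 1852.7 i$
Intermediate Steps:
$U{\left(n,d \right)} = - \frac{1}{4 n}$ ($U{\left(n,d \right)} = - \frac{\frac{3}{3} \frac{1}{n}}{4} = - \frac{3 \cdot \frac{1}{3} \frac{1}{n}}{4} = - \frac{1 \frac{1}{n}}{4} = - \frac{1}{4 n}$)
$F{\left(L \right)} = \frac{3 L}{4}$ ($F{\left(L \right)} = 6 \left(- \frac{1}{4 \left(-2\right)}\right) L = 6 \left(\left(- \frac{1}{4}\right) \left(- \frac{1}{2}\right)\right) L = 6 \cdot \frac{1}{8} L = \frac{3 L}{4}$)
$C = -3432178$ ($C = 9 - 6743 \cdot 509 = 9 - 3432187 = -3432178$)
$\sqrt{F{\left(- 123 p{\left(-5 \right)} \right)} + C} = \sqrt{\frac{3 \left(\left(-123\right) 3\right)}{4} - 3432178} = \sqrt{\frac{3}{4} \left(-369\right) - 3432178} = \sqrt{- \frac{1107}{4} - 3432178} = \sqrt{- \frac{13729819}{4}} = \frac{i \sqrt{13729819}}{2}$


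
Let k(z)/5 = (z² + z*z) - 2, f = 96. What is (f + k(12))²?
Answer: 2328676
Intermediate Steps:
k(z) = -10 + 10*z² (k(z) = 5*((z² + z*z) - 2) = 5*((z² + z²) - 2) = 5*(2*z² - 2) = 5*(-2 + 2*z²) = -10 + 10*z²)
(f + k(12))² = (96 + (-10 + 10*12²))² = (96 + (-10 + 10*144))² = (96 + (-10 + 1440))² = (96 + 1430)² = 1526² = 2328676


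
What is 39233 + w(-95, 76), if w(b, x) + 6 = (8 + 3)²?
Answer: 39348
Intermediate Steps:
w(b, x) = 115 (w(b, x) = -6 + (8 + 3)² = -6 + 11² = -6 + 121 = 115)
39233 + w(-95, 76) = 39233 + 115 = 39348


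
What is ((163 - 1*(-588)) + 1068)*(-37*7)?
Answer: -471121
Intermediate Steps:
((163 - 1*(-588)) + 1068)*(-37*7) = ((163 + 588) + 1068)*(-259) = (751 + 1068)*(-259) = 1819*(-259) = -471121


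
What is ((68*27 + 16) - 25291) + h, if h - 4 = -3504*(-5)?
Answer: -5915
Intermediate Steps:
h = 17524 (h = 4 - 3504*(-5) = 4 + 17520 = 17524)
((68*27 + 16) - 25291) + h = ((68*27 + 16) - 25291) + 17524 = ((1836 + 16) - 25291) + 17524 = (1852 - 25291) + 17524 = -23439 + 17524 = -5915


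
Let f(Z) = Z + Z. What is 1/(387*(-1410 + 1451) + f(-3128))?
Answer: 1/9611 ≈ 0.00010405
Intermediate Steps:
f(Z) = 2*Z
1/(387*(-1410 + 1451) + f(-3128)) = 1/(387*(-1410 + 1451) + 2*(-3128)) = 1/(387*41 - 6256) = 1/(15867 - 6256) = 1/9611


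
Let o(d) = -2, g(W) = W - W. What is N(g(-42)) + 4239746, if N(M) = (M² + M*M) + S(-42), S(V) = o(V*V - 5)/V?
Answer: 89034667/21 ≈ 4.2397e+6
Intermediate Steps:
g(W) = 0
S(V) = -2/V
N(M) = 1/21 + 2*M² (N(M) = (M² + M*M) - 2/(-42) = (M² + M²) - 2*(-1/42) = 2*M² + 1/21 = 1/21 + 2*M²)
N(g(-42)) + 4239746 = (1/21 + 2*0²) + 4239746 = (1/21 + 2*0) + 4239746 = (1/21 + 0) + 4239746 = 1/21 + 4239746 = 89034667/21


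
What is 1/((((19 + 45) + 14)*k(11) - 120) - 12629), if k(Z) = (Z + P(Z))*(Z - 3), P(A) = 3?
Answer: -1/4013 ≈ -0.00024919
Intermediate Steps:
k(Z) = (-3 + Z)*(3 + Z) (k(Z) = (Z + 3)*(Z - 3) = (3 + Z)*(-3 + Z) = (-3 + Z)*(3 + Z))
1/((((19 + 45) + 14)*k(11) - 120) - 12629) = 1/((((19 + 45) + 14)*(-9 + 11**2) - 120) - 12629) = 1/(((64 + 14)*(-9 + 121) - 120) - 12629) = 1/((78*112 - 120) - 12629) = 1/((8736 - 120) - 12629) = 1/(8616 - 12629) = 1/(-4013) = -1/4013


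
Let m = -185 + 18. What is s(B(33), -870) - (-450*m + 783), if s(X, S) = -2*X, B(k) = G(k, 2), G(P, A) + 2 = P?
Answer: -75995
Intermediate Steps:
m = -167
G(P, A) = -2 + P
B(k) = -2 + k
s(B(33), -870) - (-450*m + 783) = -2*(-2 + 33) - (-450*(-167) + 783) = -2*31 - (75150 + 783) = -62 - 1*75933 = -62 - 75933 = -75995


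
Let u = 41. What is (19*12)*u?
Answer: 9348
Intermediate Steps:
(19*12)*u = (19*12)*41 = 228*41 = 9348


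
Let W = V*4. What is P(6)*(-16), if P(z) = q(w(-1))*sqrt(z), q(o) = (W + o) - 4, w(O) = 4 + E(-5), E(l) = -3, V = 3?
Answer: -144*sqrt(6) ≈ -352.73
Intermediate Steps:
W = 12 (W = 3*4 = 12)
w(O) = 1 (w(O) = 4 - 3 = 1)
q(o) = 8 + o (q(o) = (12 + o) - 4 = 8 + o)
P(z) = 9*sqrt(z) (P(z) = (8 + 1)*sqrt(z) = 9*sqrt(z))
P(6)*(-16) = (9*sqrt(6))*(-16) = -144*sqrt(6)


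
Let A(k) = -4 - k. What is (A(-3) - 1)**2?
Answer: 4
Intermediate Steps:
(A(-3) - 1)**2 = ((-4 - 1*(-3)) - 1)**2 = ((-4 + 3) - 1)**2 = (-1 - 1)**2 = (-2)**2 = 4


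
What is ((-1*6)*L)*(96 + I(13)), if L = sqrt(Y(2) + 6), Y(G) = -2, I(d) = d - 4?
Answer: -1260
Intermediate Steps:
I(d) = -4 + d
L = 2 (L = sqrt(-2 + 6) = sqrt(4) = 2)
((-1*6)*L)*(96 + I(13)) = (-1*6*2)*(96 + (-4 + 13)) = (-6*2)*(96 + 9) = -12*105 = -1260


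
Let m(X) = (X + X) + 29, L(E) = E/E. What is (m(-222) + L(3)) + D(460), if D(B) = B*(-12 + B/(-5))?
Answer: -48254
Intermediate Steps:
D(B) = B*(-12 - B/5) (D(B) = B*(-12 + B*(-1/5)) = B*(-12 - B/5))
L(E) = 1
m(X) = 29 + 2*X (m(X) = 2*X + 29 = 29 + 2*X)
(m(-222) + L(3)) + D(460) = ((29 + 2*(-222)) + 1) - 1/5*460*(60 + 460) = ((29 - 444) + 1) - 1/5*460*520 = (-415 + 1) - 47840 = -414 - 47840 = -48254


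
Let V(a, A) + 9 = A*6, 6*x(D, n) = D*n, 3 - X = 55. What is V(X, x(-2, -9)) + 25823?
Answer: 25832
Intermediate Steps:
X = -52 (X = 3 - 1*55 = 3 - 55 = -52)
x(D, n) = D*n/6 (x(D, n) = (D*n)/6 = D*n/6)
V(a, A) = -9 + 6*A (V(a, A) = -9 + A*6 = -9 + 6*A)
V(X, x(-2, -9)) + 25823 = (-9 + 6*((1/6)*(-2)*(-9))) + 25823 = (-9 + 6*3) + 25823 = (-9 + 18) + 25823 = 9 + 25823 = 25832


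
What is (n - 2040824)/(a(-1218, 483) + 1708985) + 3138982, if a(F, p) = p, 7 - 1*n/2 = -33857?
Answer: 1341496827120/427367 ≈ 3.1390e+6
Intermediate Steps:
n = 67728 (n = 14 - 2*(-33857) = 14 + 67714 = 67728)
(n - 2040824)/(a(-1218, 483) + 1708985) + 3138982 = (67728 - 2040824)/(483 + 1708985) + 3138982 = -1973096/1709468 + 3138982 = -1973096*1/1709468 + 3138982 = -493274/427367 + 3138982 = 1341496827120/427367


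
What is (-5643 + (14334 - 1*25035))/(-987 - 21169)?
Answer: 4086/5539 ≈ 0.73768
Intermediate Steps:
(-5643 + (14334 - 1*25035))/(-987 - 21169) = (-5643 + (14334 - 25035))/(-22156) = (-5643 - 10701)*(-1/22156) = -16344*(-1/22156) = 4086/5539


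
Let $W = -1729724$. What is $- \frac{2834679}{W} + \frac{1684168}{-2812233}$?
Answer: $\frac{5058632018575}{4864386913692} \approx 1.0399$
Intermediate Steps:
$- \frac{2834679}{W} + \frac{1684168}{-2812233} = - \frac{2834679}{-1729724} + \frac{1684168}{-2812233} = \left(-2834679\right) \left(- \frac{1}{1729724}\right) + 1684168 \left(- \frac{1}{2812233}\right) = \frac{2834679}{1729724} - \frac{1684168}{2812233} = \frac{5058632018575}{4864386913692}$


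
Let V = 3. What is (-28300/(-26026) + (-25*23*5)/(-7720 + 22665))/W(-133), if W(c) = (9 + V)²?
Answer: 4973125/800143344 ≈ 0.0062153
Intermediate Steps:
W(c) = 144 (W(c) = (9 + 3)² = 12² = 144)
(-28300/(-26026) + (-25*23*5)/(-7720 + 22665))/W(-133) = (-28300/(-26026) + (-25*23*5)/(-7720 + 22665))/144 = (-28300*(-1/26026) - 575*5/14945)*(1/144) = (14150/13013 - 2875*1/14945)*(1/144) = (14150/13013 - 575/2989)*(1/144) = (4973125/5556551)*(1/144) = 4973125/800143344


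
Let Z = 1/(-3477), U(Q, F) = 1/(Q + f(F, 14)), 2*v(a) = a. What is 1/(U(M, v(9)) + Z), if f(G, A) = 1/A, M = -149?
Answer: -2416515/16921 ≈ -142.81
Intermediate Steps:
v(a) = a/2
U(Q, F) = 1/(1/14 + Q) (U(Q, F) = 1/(Q + 1/14) = 1/(1/14 + Q))
Z = -1/3477 ≈ -0.00028760
1/(U(M, v(9)) + Z) = 1/(14/(1 + 14*(-149)) - 1/3477) = 1/(14/(1 - 2086) - 1/3477) = 1/(14/(-2085) - 1/3477) = 1/(14*(-1/2085) - 1/3477) = 1/(-14/2085 - 1/3477) = 1/(-16921/2416515) = -2416515/16921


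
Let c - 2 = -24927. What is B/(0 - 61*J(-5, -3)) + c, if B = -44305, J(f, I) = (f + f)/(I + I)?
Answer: -1493842/61 ≈ -24489.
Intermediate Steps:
J(f, I) = f/I (J(f, I) = (2*f)/((2*I)) = (2*f)*(1/(2*I)) = f/I)
c = -24925 (c = 2 - 24927 = -24925)
B/(0 - 61*J(-5, -3)) + c = -44305/(0 - (-305)/(-3)) - 24925 = -44305/(0 - (-305)*(-1)/3) - 24925 = -44305/(0 - 61*5/3) - 24925 = -44305/(0 - 305/3) - 24925 = -44305/(-305/3) - 24925 = -44305*(-3/305) - 24925 = 26583/61 - 24925 = -1493842/61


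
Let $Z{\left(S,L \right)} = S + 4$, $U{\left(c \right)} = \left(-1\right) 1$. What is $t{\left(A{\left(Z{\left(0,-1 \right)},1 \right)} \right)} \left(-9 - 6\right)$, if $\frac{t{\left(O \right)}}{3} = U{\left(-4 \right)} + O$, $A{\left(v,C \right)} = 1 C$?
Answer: $0$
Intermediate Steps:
$U{\left(c \right)} = -1$
$Z{\left(S,L \right)} = 4 + S$
$A{\left(v,C \right)} = C$
$t{\left(O \right)} = -3 + 3 O$ ($t{\left(O \right)} = 3 \left(-1 + O\right) = -3 + 3 O$)
$t{\left(A{\left(Z{\left(0,-1 \right)},1 \right)} \right)} \left(-9 - 6\right) = \left(-3 + 3 \cdot 1\right) \left(-9 - 6\right) = \left(-3 + 3\right) \left(-15\right) = 0 \left(-15\right) = 0$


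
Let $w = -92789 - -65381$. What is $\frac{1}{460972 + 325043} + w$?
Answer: $- \frac{21543099119}{786015} \approx -27408.0$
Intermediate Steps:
$w = -27408$ ($w = -92789 + 65381 = -27408$)
$\frac{1}{460972 + 325043} + w = \frac{1}{460972 + 325043} - 27408 = \frac{1}{786015} - 27408 = - \frac{21543099119}{786015}$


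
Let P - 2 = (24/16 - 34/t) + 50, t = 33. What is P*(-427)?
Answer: -1478701/66 ≈ -22405.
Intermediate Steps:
P = 3463/66 (P = 2 + ((24/16 - 34/33) + 50) = 2 + ((24*(1/16) - 34*1/33) + 50) = 2 + ((3/2 - 34/33) + 50) = 2 + (31/66 + 50) = 2 + 3331/66 = 3463/66 ≈ 52.470)
P*(-427) = (3463/66)*(-427) = -1478701/66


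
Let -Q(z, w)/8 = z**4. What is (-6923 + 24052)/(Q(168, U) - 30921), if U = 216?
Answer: -17129/6372784329 ≈ -2.6878e-6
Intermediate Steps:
Q(z, w) = -8*z**4
(-6923 + 24052)/(Q(168, U) - 30921) = (-6923 + 24052)/(-8*168**4 - 30921) = 17129/(-8*796594176 - 30921) = 17129/(-6372753408 - 30921) = 17129/(-6372784329) = 17129*(-1/6372784329) = -17129/6372784329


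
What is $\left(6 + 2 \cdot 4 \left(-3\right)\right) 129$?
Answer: $-2322$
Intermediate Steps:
$\left(6 + 2 \cdot 4 \left(-3\right)\right) 129 = \left(6 + 8 \left(-3\right)\right) 129 = \left(6 - 24\right) 129 = \left(-18\right) 129 = -2322$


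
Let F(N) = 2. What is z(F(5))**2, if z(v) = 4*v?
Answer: 64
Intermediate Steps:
z(F(5))**2 = (4*2)**2 = 8**2 = 64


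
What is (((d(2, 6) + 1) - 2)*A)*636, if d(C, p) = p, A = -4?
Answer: -12720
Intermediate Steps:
(((d(2, 6) + 1) - 2)*A)*636 = (((6 + 1) - 2)*(-4))*636 = ((7 - 2)*(-4))*636 = (5*(-4))*636 = -20*636 = -12720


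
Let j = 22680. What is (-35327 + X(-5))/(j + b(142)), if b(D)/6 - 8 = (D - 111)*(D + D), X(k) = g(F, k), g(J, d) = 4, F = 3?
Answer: -35323/75552 ≈ -0.46753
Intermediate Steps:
X(k) = 4
b(D) = 48 + 12*D*(-111 + D) (b(D) = 48 + 6*((D - 111)*(D + D)) = 48 + 6*((-111 + D)*(2*D)) = 48 + 6*(2*D*(-111 + D)) = 48 + 12*D*(-111 + D))
(-35327 + X(-5))/(j + b(142)) = (-35327 + 4)/(22680 + (48 - 1332*142 + 12*142**2)) = -35323/(22680 + (48 - 189144 + 12*20164)) = -35323/(22680 + (48 - 189144 + 241968)) = -35323/(22680 + 52872) = -35323/75552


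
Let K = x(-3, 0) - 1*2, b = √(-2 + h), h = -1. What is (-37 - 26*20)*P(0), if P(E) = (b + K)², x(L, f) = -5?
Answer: -25622 + 7798*I*√3 ≈ -25622.0 + 13507.0*I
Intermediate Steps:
b = I*√3 (b = √(-2 - 1) = √(-3) = I*√3 ≈ 1.732*I)
K = -7 (K = -5 - 1*2 = -5 - 2 = -7)
P(E) = (-7 + I*√3)² (P(E) = (I*√3 - 7)² = (-7 + I*√3)²)
(-37 - 26*20)*P(0) = (-37 - 26*20)*(7 - I*√3)² = (-37 - 520)*(7 - I*√3)² = -557*(7 - I*√3)²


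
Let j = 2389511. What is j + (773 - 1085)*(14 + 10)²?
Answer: 2209799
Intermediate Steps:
j + (773 - 1085)*(14 + 10)² = 2389511 + (773 - 1085)*(14 + 10)² = 2389511 - 312*24² = 2389511 - 312*576 = 2389511 - 179712 = 2209799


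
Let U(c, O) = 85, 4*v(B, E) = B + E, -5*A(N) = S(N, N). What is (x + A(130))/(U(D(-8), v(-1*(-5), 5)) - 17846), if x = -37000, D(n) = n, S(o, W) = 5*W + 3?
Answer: 185653/88805 ≈ 2.0906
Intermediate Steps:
S(o, W) = 3 + 5*W
A(N) = -3/5 - N (A(N) = -(3 + 5*N)/5 = -3/5 - N)
v(B, E) = B/4 + E/4 (v(B, E) = (B + E)/4 = B/4 + E/4)
(x + A(130))/(U(D(-8), v(-1*(-5), 5)) - 17846) = (-37000 + (-3/5 - 1*130))/(85 - 17846) = (-37000 + (-3/5 - 130))/(-17761) = (-37000 - 653/5)*(-1/17761) = -185653/5*(-1/17761) = 185653/88805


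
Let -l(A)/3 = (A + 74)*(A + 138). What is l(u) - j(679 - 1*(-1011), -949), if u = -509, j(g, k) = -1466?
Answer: -482689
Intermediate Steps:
l(A) = -3*(74 + A)*(138 + A) (l(A) = -3*(A + 74)*(A + 138) = -3*(74 + A)*(138 + A))
l(u) - j(679 - 1*(-1011), -949) = (-30636 - 636*(-509) - 3*(-509)**2) - 1*(-1466) = (-30636 + 323724 - 3*259081) + 1466 = (-30636 + 323724 - 777243) + 1466 = -484155 + 1466 = -482689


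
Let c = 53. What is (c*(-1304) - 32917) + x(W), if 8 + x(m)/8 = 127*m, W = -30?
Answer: -132573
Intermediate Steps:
x(m) = -64 + 1016*m (x(m) = -64 + 8*(127*m) = -64 + 1016*m)
(c*(-1304) - 32917) + x(W) = (53*(-1304) - 32917) + (-64 + 1016*(-30)) = (-69112 - 32917) + (-64 - 30480) = -102029 - 30544 = -132573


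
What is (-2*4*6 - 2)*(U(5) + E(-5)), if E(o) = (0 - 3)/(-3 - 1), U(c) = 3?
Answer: -375/2 ≈ -187.50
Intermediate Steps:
E(o) = ¾ (E(o) = -3/(-4) = -3*(-¼) = ¾)
(-2*4*6 - 2)*(U(5) + E(-5)) = (-2*4*6 - 2)*(3 + ¾) = (-8*6 - 2)*(15/4) = (-48 - 2)*(15/4) = -50*15/4 = -375/2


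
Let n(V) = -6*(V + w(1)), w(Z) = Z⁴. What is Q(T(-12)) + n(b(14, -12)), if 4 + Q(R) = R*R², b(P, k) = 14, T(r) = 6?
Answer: 122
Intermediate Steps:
Q(R) = -4 + R³ (Q(R) = -4 + R*R² = -4 + R³)
n(V) = -6 - 6*V (n(V) = -6*(V + 1⁴) = -6*(V + 1) = -6*(1 + V) = -6 - 6*V)
Q(T(-12)) + n(b(14, -12)) = (-4 + 6³) + (-6 - 6*14) = (-4 + 216) + (-6 - 84) = 212 - 90 = 122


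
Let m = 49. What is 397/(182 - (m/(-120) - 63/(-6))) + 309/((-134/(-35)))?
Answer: 229486395/2764286 ≈ 83.018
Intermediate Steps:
397/(182 - (m/(-120) - 63/(-6))) + 309/((-134/(-35))) = 397/(182 - (49/(-120) - 63/(-6))) + 309/((-134/(-35))) = 397/(182 - (49*(-1/120) - 63*(-⅙))) + 309/((-134*(-1/35))) = 397/(182 - (-49/120 + 21/2)) + 309/(134/35) = 397/(182 - 1*1211/120) + 309*(35/134) = 397/(182 - 1211/120) + 10815/134 = 397/(20629/120) + 10815/134 = 397*(120/20629) + 10815/134 = 47640/20629 + 10815/134 = 229486395/2764286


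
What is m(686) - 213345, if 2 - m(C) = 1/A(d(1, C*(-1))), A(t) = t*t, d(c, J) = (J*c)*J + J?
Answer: -47109421610278301/220815408100 ≈ -2.1334e+5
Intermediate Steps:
d(c, J) = J + c*J**2 (d(c, J) = c*J**2 + J = J + c*J**2)
A(t) = t**2
m(C) = 2 - 1/(C**2*(1 - C)**2) (m(C) = 2 - 1/(((C*(-1))*(1 + (C*(-1))*1))**2) = 2 - 1/(((-C)*(1 - C*1))**2) = 2 - 1/(((-C)*(1 - C))**2) = 2 - 1/((-C*(1 - C))**2) = 2 - 1/(C**2*(1 - C)**2))
m(686) - 213345 = (2 - 1/(686**2*(1 - 1*686)**2)) - 213345 = (2 - 1*1/470596/(1 - 686)**2) - 213345 = (2 - 1*1/470596/(-685)**2) - 213345 = (2 - 1*1/470596*1/469225) - 213345 = (2 - 1/220815408100) - 213345 = 441630816199/220815408100 - 213345 = -47109421610278301/220815408100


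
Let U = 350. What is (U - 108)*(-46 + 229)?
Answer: 44286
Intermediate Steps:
(U - 108)*(-46 + 229) = (350 - 108)*(-46 + 229) = 242*183 = 44286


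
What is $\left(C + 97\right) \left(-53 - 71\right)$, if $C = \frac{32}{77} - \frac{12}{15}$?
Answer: $- \frac{4612428}{385} \approx -11980.0$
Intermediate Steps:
$C = - \frac{148}{385}$ ($C = 32 \cdot \frac{1}{77} - \frac{4}{5} = \frac{32}{77} - \frac{4}{5} = - \frac{148}{385} \approx -0.38442$)
$\left(C + 97\right) \left(-53 - 71\right) = \left(- \frac{148}{385} + 97\right) \left(-53 - 71\right) = \frac{37197 \left(-53 - 71\right)}{385} = \frac{37197}{385} \left(-124\right) = - \frac{4612428}{385}$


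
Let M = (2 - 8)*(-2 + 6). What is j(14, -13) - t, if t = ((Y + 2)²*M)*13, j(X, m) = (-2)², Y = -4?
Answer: 1252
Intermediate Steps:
M = -24 (M = -6*4 = -24)
j(X, m) = 4
t = -1248 (t = ((-4 + 2)²*(-24))*13 = ((-2)²*(-24))*13 = (4*(-24))*13 = -96*13 = -1248)
j(14, -13) - t = 4 - 1*(-1248) = 4 + 1248 = 1252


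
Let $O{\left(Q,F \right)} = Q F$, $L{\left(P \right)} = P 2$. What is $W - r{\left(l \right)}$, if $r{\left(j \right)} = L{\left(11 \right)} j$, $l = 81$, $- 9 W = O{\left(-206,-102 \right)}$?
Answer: $- \frac{12350}{3} \approx -4116.7$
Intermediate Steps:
$L{\left(P \right)} = 2 P$
$O{\left(Q,F \right)} = F Q$
$W = - \frac{7004}{3}$ ($W = - \frac{\left(-102\right) \left(-206\right)}{9} = \left(- \frac{1}{9}\right) 21012 = - \frac{7004}{3} \approx -2334.7$)
$r{\left(j \right)} = 22 j$ ($r{\left(j \right)} = 2 \cdot 11 j = 22 j$)
$W - r{\left(l \right)} = - \frac{7004}{3} - 22 \cdot 81 = - \frac{7004}{3} - 1782 = - \frac{12350}{3}$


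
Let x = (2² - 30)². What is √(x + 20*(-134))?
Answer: 2*I*√501 ≈ 44.766*I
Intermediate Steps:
x = 676 (x = (4 - 30)² = (-26)² = 676)
√(x + 20*(-134)) = √(676 + 20*(-134)) = √(676 - 2680) = √(-2004) = 2*I*√501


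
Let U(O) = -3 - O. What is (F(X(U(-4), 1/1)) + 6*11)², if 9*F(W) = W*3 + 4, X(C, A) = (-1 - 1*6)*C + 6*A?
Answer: 354025/81 ≈ 4370.7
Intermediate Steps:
X(C, A) = -7*C + 6*A (X(C, A) = (-1 - 6)*C + 6*A = -7*C + 6*A)
F(W) = 4/9 + W/3 (F(W) = (W*3 + 4)/9 = (3*W + 4)/9 = (4 + 3*W)/9 = 4/9 + W/3)
(F(X(U(-4), 1/1)) + 6*11)² = ((4/9 + (-7*(-3 - 1*(-4)) + 6/1)/3) + 6*11)² = ((4/9 + (-7*(-3 + 4) + 6*1)/3) + 66)² = ((4/9 + (-7*1 + 6)/3) + 66)² = ((4/9 + (-7 + 6)/3) + 66)² = ((4/9 + (⅓)*(-1)) + 66)² = ((4/9 - ⅓) + 66)² = (⅑ + 66)² = (595/9)² = 354025/81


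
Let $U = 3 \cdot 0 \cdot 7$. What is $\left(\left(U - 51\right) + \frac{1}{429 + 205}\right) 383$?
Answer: $- \frac{12383539}{634} \approx -19532.0$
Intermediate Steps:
$U = 0$ ($U = 0 \cdot 7 = 0$)
$\left(\left(U - 51\right) + \frac{1}{429 + 205}\right) 383 = \left(\left(0 - 51\right) + \frac{1}{429 + 205}\right) 383 = \left(-51 + \frac{1}{634}\right) 383 = \left(- \frac{32333}{634}\right) 383 = - \frac{12383539}{634}$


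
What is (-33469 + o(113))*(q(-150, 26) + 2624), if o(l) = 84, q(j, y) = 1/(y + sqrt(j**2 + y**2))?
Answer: -197104953199/2250 - 6677*sqrt(5794)/2250 ≈ -8.7602e+7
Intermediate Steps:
(-33469 + o(113))*(q(-150, 26) + 2624) = (-33469 + 84)*(1/(26 + sqrt((-150)**2 + 26**2)) + 2624) = -33385*(1/(26 + sqrt(22500 + 676)) + 2624) = -33385*(1/(26 + sqrt(23176)) + 2624) = -33385*(1/(26 + 2*sqrt(5794)) + 2624) = -33385*(2624 + 1/(26 + 2*sqrt(5794))) = -87602240 - 33385/(26 + 2*sqrt(5794))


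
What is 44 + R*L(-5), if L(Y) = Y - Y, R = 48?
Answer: 44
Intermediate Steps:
L(Y) = 0
44 + R*L(-5) = 44 + 48*0 = 44 + 0 = 44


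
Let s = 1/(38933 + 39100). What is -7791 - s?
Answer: -607955104/78033 ≈ -7791.0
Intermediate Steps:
s = 1/78033 ≈ 1.2815e-5
-7791 - s = -7791 - 1*1/78033 = -7791 - 1/78033 = -607955104/78033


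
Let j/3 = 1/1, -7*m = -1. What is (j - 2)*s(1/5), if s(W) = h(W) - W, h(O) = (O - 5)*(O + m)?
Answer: -323/175 ≈ -1.8457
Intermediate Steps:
m = ⅐ (m = -⅐*(-1) = ⅐ ≈ 0.14286)
j = 3 (j = 3/1 = 3*1 = 3)
h(O) = (-5 + O)*(⅐ + O) (h(O) = (O - 5)*(O + ⅐) = (-5 + O)*(⅐ + O))
s(W) = -5/7 + W² - 41*W/7 (s(W) = (-5/7 + W² - 34*W/7) - W = -5/7 + W² - 41*W/7)
(j - 2)*s(1/5) = (3 - 2)*(-5/7 + (1/5)² - 41/7/5) = 1*(-5/7 + (⅕)² - 41/7*⅕) = 1*(-5/7 + 1/25 - 41/35) = 1*(-323/175) = -323/175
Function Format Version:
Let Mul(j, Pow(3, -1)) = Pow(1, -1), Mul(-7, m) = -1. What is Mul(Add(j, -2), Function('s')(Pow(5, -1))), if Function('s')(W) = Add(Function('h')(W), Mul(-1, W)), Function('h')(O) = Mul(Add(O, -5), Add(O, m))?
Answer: Rational(-323, 175) ≈ -1.8457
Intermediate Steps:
m = Rational(1, 7) (m = Mul(Rational(-1, 7), -1) = Rational(1, 7) ≈ 0.14286)
j = 3 (j = Mul(3, Pow(1, -1)) = Mul(3, 1) = 3)
Function('h')(O) = Mul(Add(-5, O), Add(Rational(1, 7), O)) (Function('h')(O) = Mul(Add(O, -5), Add(O, Rational(1, 7))) = Mul(Add(-5, O), Add(Rational(1, 7), O)))
Function('s')(W) = Add(Rational(-5, 7), Pow(W, 2), Mul(Rational(-41, 7), W)) (Function('s')(W) = Add(Add(Rational(-5, 7), Pow(W, 2), Mul(Rational(-34, 7), W)), Mul(-1, W)) = Add(Rational(-5, 7), Pow(W, 2), Mul(Rational(-41, 7), W)))
Mul(Add(j, -2), Function('s')(Pow(5, -1))) = Mul(Add(3, -2), Add(Rational(-5, 7), Pow(Pow(5, -1), 2), Mul(Rational(-41, 7), Pow(5, -1)))) = Mul(1, Add(Rational(-5, 7), Pow(Rational(1, 5), 2), Mul(Rational(-41, 7), Rational(1, 5)))) = Mul(1, Add(Rational(-5, 7), Rational(1, 25), Rational(-41, 35))) = Mul(1, Rational(-323, 175)) = Rational(-323, 175)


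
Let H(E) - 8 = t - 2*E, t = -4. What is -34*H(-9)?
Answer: -748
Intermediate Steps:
H(E) = 4 - 2*E (H(E) = 8 + (-4 - 2*E) = 4 - 2*E)
-34*H(-9) = -34*(4 - 2*(-9)) = -34*(4 + 18) = -34*22 = -748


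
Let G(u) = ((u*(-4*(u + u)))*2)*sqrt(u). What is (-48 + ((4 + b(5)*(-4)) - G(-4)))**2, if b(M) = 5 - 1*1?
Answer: -258544 - 61440*I ≈ -2.5854e+5 - 61440.0*I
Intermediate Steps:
b(M) = 4 (b(M) = 5 - 1 = 4)
G(u) = -16*u**(5/2) (G(u) = ((u*(-8*u))*2)*sqrt(u) = (-8*u**2*2)*sqrt(u) = (-16*u**2)*sqrt(u) = -16*u**(5/2))
(-48 + ((4 + b(5)*(-4)) - G(-4)))**2 = (-48 + ((4 + 4*(-4)) - (-16)*(-4)**(5/2)))**2 = (-48 + ((4 - 16) - (-16)*32*I))**2 = (-48 + (-12 - (-512)*I))**2 = (-48 + (-12 + 512*I))**2 = (-60 + 512*I)**2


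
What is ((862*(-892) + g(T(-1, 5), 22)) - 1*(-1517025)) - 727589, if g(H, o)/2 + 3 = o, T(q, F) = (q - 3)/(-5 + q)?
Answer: 20570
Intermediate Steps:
T(q, F) = (-3 + q)/(-5 + q)
g(H, o) = -6 + 2*o
((862*(-892) + g(T(-1, 5), 22)) - 1*(-1517025)) - 727589 = ((862*(-892) + (-6 + 2*22)) - 1*(-1517025)) - 727589 = ((-768904 + (-6 + 44)) + 1517025) - 727589 = ((-768904 + 38) + 1517025) - 727589 = (-768866 + 1517025) - 727589 = 748159 - 727589 = 20570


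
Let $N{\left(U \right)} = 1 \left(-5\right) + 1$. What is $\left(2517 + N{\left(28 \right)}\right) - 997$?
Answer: $1516$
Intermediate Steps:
$N{\left(U \right)} = -4$ ($N{\left(U \right)} = -5 + 1 = -4$)
$\left(2517 + N{\left(28 \right)}\right) - 997 = \left(2517 - 4\right) - 997 = 2513 - 997 = 1516$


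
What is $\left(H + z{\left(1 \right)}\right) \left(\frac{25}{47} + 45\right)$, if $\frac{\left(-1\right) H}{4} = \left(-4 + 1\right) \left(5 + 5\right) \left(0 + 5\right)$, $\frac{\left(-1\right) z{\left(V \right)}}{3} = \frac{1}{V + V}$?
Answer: $\frac{1280790}{47} \approx 27251.0$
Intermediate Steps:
$z{\left(V \right)} = - \frac{3}{2 V}$ ($z{\left(V \right)} = - \frac{3}{V + V} = - \frac{3}{2 V}$)
$H = 600$ ($H = - 4 \left(-4 + 1\right) \left(5 + 5\right) \left(0 + 5\right) = - 4 \left(- 3 \cdot 10 \cdot 5\right) = - 4 \left(\left(-3\right) 50\right) = \left(-4\right) \left(-150\right) = 600$)
$\left(H + z{\left(1 \right)}\right) \left(\frac{25}{47} + 45\right) = \left(600 - \frac{3}{2 \cdot 1}\right) \left(\frac{25}{47} + 45\right) = \left(600 - \frac{3}{2}\right) \left(25 \cdot \frac{1}{47} + 45\right) = \left(600 - \frac{3}{2}\right) \left(\frac{25}{47} + 45\right) = \frac{1197}{2} \cdot \frac{2140}{47} = \frac{1280790}{47}$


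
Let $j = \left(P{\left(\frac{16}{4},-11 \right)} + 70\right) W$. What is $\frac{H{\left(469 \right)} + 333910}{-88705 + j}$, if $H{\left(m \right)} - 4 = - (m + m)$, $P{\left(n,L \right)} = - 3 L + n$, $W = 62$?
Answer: $- \frac{110992}{27357} \approx -4.0572$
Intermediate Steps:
$P{\left(n,L \right)} = n - 3 L$
$j = 6634$ ($j = \left(\left(\frac{16}{4} - -33\right) + 70\right) 62 = \left(\left(16 \cdot \frac{1}{4} + 33\right) + 70\right) 62 = \left(\left(4 + 33\right) + 70\right) 62 = \left(37 + 70\right) 62 = 107 \cdot 62 = 6634$)
$H{\left(m \right)} = 4 - 2 m$ ($H{\left(m \right)} = 4 - \left(m + m\right) = 4 - 2 m$)
$\frac{H{\left(469 \right)} + 333910}{-88705 + j} = \frac{\left(4 - 938\right) + 333910}{-88705 + 6634} = \frac{\left(4 - 938\right) + 333910}{-82071} = \left(-934 + 333910\right) \left(- \frac{1}{82071}\right) = 332976 \left(- \frac{1}{82071}\right) = - \frac{110992}{27357}$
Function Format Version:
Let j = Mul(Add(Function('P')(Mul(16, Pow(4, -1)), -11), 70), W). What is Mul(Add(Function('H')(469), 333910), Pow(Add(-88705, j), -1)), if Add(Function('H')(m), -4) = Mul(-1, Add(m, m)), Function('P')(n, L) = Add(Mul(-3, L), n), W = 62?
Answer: Rational(-110992, 27357) ≈ -4.0572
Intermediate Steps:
Function('P')(n, L) = Add(n, Mul(-3, L))
j = 6634 (j = Mul(Add(Add(Mul(16, Pow(4, -1)), Mul(-3, -11)), 70), 62) = Mul(Add(Add(Mul(16, Rational(1, 4)), 33), 70), 62) = Mul(Add(Add(4, 33), 70), 62) = Mul(Add(37, 70), 62) = Mul(107, 62) = 6634)
Function('H')(m) = Add(4, Mul(-2, m)) (Function('H')(m) = Add(4, Mul(-1, Add(m, m))) = Add(4, Mul(-1, Mul(2, m))) = Add(4, Mul(-2, m)))
Mul(Add(Function('H')(469), 333910), Pow(Add(-88705, j), -1)) = Mul(Add(Add(4, Mul(-2, 469)), 333910), Pow(Add(-88705, 6634), -1)) = Mul(Add(Add(4, -938), 333910), Pow(-82071, -1)) = Mul(Add(-934, 333910), Rational(-1, 82071)) = Mul(332976, Rational(-1, 82071)) = Rational(-110992, 27357)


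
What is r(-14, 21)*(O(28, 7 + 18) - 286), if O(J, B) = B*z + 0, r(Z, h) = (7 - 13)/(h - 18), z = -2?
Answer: 672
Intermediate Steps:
r(Z, h) = -6/(-18 + h)
O(J, B) = -2*B (O(J, B) = B*(-2) + 0 = -2*B + 0 = -2*B)
r(-14, 21)*(O(28, 7 + 18) - 286) = (-6/(-18 + 21))*(-2*(7 + 18) - 286) = (-6/3)*(-2*25 - 286) = (-6*⅓)*(-50 - 286) = -2*(-336) = 672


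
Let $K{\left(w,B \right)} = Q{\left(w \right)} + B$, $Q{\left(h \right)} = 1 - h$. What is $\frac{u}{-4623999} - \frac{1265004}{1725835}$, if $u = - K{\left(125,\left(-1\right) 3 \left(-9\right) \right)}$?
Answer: $- \frac{5849544636991}{7980259314165} \approx -0.733$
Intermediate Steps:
$K{\left(w,B \right)} = 1 + B - w$ ($K{\left(w,B \right)} = \left(1 - w\right) + B = 1 + B - w$)
$u = 97$ ($u = - (1 + \left(-1\right) 3 \left(-9\right) - 125) = - (1 - -27 - 125) = - (1 + 27 - 125) = \left(-1\right) \left(-97\right) = 97$)
$\frac{u}{-4623999} - \frac{1265004}{1725835} = \frac{97}{-4623999} - \frac{1265004}{1725835} = 97 \left(- \frac{1}{4623999}\right) - \frac{1265004}{1725835} = - \frac{97}{4623999} - \frac{1265004}{1725835} = - \frac{5849544636991}{7980259314165}$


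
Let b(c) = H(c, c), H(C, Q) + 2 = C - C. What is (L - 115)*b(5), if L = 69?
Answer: 92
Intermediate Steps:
H(C, Q) = -2 (H(C, Q) = -2 + (C - C) = -2 + 0 = -2)
b(c) = -2
(L - 115)*b(5) = (69 - 115)*(-2) = -46*(-2) = 92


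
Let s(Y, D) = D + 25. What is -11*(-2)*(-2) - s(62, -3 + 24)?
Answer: -90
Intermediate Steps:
s(Y, D) = 25 + D
-11*(-2)*(-2) - s(62, -3 + 24) = -11*(-2)*(-2) - (25 + (-3 + 24)) = 22*(-2) - (25 + 21) = -44 - 1*46 = -44 - 46 = -90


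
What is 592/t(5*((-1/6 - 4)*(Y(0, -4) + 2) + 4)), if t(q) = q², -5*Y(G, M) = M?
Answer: 5328/13225 ≈ 0.40287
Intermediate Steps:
Y(G, M) = -M/5
592/t(5*((-1/6 - 4)*(Y(0, -4) + 2) + 4)) = 592/((5*((-1/6 - 4)*(-⅕*(-4) + 2) + 4))²) = 592/((5*((-1*⅙ - 4)*(⅘ + 2) + 4))²) = 592/((5*((-⅙ - 4)*(14/5) + 4))²) = 592/((5*(-25/6*14/5 + 4))²) = 592/((5*(-35/3 + 4))²) = 592/((5*(-23/3))²) = 592/((-115/3)²) = 592/(13225/9) = 592*(9/13225) = 5328/13225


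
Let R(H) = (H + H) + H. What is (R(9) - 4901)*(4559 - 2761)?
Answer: -8763452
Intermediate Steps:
R(H) = 3*H (R(H) = 2*H + H = 3*H)
(R(9) - 4901)*(4559 - 2761) = (3*9 - 4901)*(4559 - 2761) = (27 - 4901)*1798 = -4874*1798 = -8763452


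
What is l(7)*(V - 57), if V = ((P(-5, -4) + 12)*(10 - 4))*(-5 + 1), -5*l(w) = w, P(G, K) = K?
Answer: 1743/5 ≈ 348.60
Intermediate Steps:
l(w) = -w/5
V = -192 (V = ((-4 + 12)*(10 - 4))*(-5 + 1) = (8*6)*(-4) = 48*(-4) = -192)
l(7)*(V - 57) = (-1/5*7)*(-192 - 57) = -7/5*(-249) = 1743/5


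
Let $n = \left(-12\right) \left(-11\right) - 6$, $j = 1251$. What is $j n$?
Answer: $157626$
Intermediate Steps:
$n = 126$ ($n = 132 - 6 = 126$)
$j n = 1251 \cdot 126 = 157626$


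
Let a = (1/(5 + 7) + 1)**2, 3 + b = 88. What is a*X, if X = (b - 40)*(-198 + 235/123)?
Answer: -20380555/1968 ≈ -10356.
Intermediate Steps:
b = 85 (b = -3 + 88 = 85)
X = -361785/41 (X = (85 - 40)*(-198 + 235/123) = 45*(-198 + 235*(1/123)) = 45*(-198 + 235/123) = 45*(-24119/123) = -361785/41 ≈ -8824.0)
a = 169/144 (a = (1/12 + 1)**2 = (13/12)**2 = 169/144 ≈ 1.1736)
a*X = (169/144)*(-361785/41) = -20380555/1968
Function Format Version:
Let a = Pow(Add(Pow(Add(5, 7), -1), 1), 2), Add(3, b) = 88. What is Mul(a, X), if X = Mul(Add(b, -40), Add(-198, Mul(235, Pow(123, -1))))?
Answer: Rational(-20380555, 1968) ≈ -10356.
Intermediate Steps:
b = 85 (b = Add(-3, 88) = 85)
X = Rational(-361785, 41) (X = Mul(Add(85, -40), Add(-198, Mul(235, Pow(123, -1)))) = Mul(45, Add(-198, Mul(235, Rational(1, 123)))) = Mul(45, Add(-198, Rational(235, 123))) = Mul(45, Rational(-24119, 123)) = Rational(-361785, 41) ≈ -8824.0)
a = Rational(169, 144) (a = Pow(Add(Pow(12, -1), 1), 2) = Pow(Add(Rational(1, 12), 1), 2) = Pow(Rational(13, 12), 2) = Rational(169, 144) ≈ 1.1736)
Mul(a, X) = Mul(Rational(169, 144), Rational(-361785, 41)) = Rational(-20380555, 1968)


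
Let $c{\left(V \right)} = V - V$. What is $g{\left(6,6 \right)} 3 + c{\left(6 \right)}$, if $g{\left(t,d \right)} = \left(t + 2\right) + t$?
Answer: $42$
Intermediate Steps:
$c{\left(V \right)} = 0$
$g{\left(t,d \right)} = 2 + 2 t$ ($g{\left(t,d \right)} = \left(2 + t\right) + t = 2 + 2 t$)
$g{\left(6,6 \right)} 3 + c{\left(6 \right)} = \left(2 + 2 \cdot 6\right) 3 + 0 = \left(2 + 12\right) 3 + 0 = 14 \cdot 3 + 0 = 42 + 0 = 42$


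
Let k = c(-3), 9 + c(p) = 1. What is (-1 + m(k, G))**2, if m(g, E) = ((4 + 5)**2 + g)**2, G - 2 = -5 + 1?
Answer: 28387584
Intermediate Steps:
c(p) = -8 (c(p) = -9 + 1 = -8)
G = -2 (G = 2 + (-5 + 1) = 2 - 4 = -2)
k = -8
m(g, E) = (81 + g)**2 (m(g, E) = (9**2 + g)**2 = (81 + g)**2)
(-1 + m(k, G))**2 = (-1 + (81 - 8)**2)**2 = (-1 + 73**2)**2 = (-1 + 5329)**2 = 5328**2 = 28387584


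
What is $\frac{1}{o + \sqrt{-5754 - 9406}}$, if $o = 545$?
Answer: $\frac{109}{62437} - \frac{2 i \sqrt{3790}}{312185} \approx 0.0017458 - 0.0003944 i$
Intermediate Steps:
$\frac{1}{o + \sqrt{-5754 - 9406}} = \frac{1}{545 + \sqrt{-5754 - 9406}} = \frac{1}{545 + \sqrt{-15160}} = \frac{1}{545 + 2 i \sqrt{3790}}$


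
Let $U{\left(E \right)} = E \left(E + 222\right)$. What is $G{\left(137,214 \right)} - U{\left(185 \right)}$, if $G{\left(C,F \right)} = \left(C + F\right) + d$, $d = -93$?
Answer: $-75037$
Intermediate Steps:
$U{\left(E \right)} = E \left(222 + E\right)$
$G{\left(C,F \right)} = -93 + C + F$ ($G{\left(C,F \right)} = \left(C + F\right) - 93 = -93 + C + F$)
$G{\left(137,214 \right)} - U{\left(185 \right)} = \left(-93 + 137 + 214\right) - 185 \left(222 + 185\right) = 258 - 185 \cdot 407 = 258 - 75295 = -75037$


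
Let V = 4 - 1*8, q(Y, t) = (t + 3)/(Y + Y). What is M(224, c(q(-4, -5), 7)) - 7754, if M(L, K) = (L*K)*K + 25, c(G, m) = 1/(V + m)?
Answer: -69337/9 ≈ -7704.1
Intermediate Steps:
q(Y, t) = (3 + t)/(2*Y) (q(Y, t) = (3 + t)/((2*Y)) = (3 + t)*(1/(2*Y)) = (3 + t)/(2*Y))
V = -4 (V = 4 - 8 = -4)
c(G, m) = 1/(-4 + m)
M(L, K) = 25 + L*K² (M(L, K) = (K*L)*K + 25 = L*K² + 25 = 25 + L*K²)
M(224, c(q(-4, -5), 7)) - 7754 = (25 + 224*(1/(-4 + 7))²) - 7754 = (25 + 224*(1/3)²) - 7754 = (25 + 224*(⅓)²) - 7754 = (25 + 224*(⅑)) - 7754 = (25 + 224/9) - 7754 = 449/9 - 7754 = -69337/9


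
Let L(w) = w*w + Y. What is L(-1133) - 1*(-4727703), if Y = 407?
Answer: 6011799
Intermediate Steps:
L(w) = 407 + w² (L(w) = w*w + 407 = w² + 407 = 407 + w²)
L(-1133) - 1*(-4727703) = (407 + (-1133)²) - 1*(-4727703) = (407 + 1283689) + 4727703 = 1284096 + 4727703 = 6011799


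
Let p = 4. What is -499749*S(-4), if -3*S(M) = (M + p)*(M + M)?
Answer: 0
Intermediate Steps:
S(M) = -2*M*(4 + M)/3 (S(M) = -(M + 4)*(M + M)/3 = -(4 + M)*2*M/3 = -2*M*(4 + M)/3)
-499749*S(-4) = -(-333166)*(-4)*(4 - 4) = -(-333166)*(-4)*0 = -499749*0 = 0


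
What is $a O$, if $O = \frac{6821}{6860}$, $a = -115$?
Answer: $- \frac{156883}{1372} \approx -114.35$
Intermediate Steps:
$O = \frac{6821}{6860}$ ($O = 6821 \cdot \frac{1}{6860} = \frac{6821}{6860} \approx 0.99432$)
$a O = \left(-115\right) \frac{6821}{6860} = - \frac{156883}{1372}$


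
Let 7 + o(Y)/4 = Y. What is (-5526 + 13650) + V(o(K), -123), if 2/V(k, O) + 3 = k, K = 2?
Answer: 186850/23 ≈ 8123.9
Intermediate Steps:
o(Y) = -28 + 4*Y
V(k, O) = 2/(-3 + k)
(-5526 + 13650) + V(o(K), -123) = (-5526 + 13650) + 2/(-3 + (-28 + 4*2)) = 8124 + 2/(-3 + (-28 + 8)) = 8124 + 2/(-3 - 20) = 8124 + 2/(-23) = 8124 + 2*(-1/23) = 8124 - 2/23 = 186850/23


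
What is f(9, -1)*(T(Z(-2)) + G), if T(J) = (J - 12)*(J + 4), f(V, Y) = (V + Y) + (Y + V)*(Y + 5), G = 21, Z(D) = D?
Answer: -280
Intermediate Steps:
f(V, Y) = V + Y + (5 + Y)*(V + Y) (f(V, Y) = (V + Y) + (V + Y)*(5 + Y) = (V + Y) + (5 + Y)*(V + Y) = V + Y + (5 + Y)*(V + Y))
T(J) = (-12 + J)*(4 + J)
f(9, -1)*(T(Z(-2)) + G) = ((-1)² + 6*9 + 6*(-1) + 9*(-1))*((-48 + (-2)² - 8*(-2)) + 21) = (1 + 54 - 6 - 9)*((-48 + 4 + 16) + 21) = 40*(-28 + 21) = 40*(-7) = -280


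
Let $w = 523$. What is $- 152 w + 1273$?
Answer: $-78223$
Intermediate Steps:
$- 152 w + 1273 = \left(-152\right) 523 + 1273 = -79496 + 1273 = -78223$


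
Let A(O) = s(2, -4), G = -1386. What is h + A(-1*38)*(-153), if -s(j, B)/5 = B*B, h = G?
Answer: 10854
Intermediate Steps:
h = -1386
s(j, B) = -5*B² (s(j, B) = -5*B*B = -5*B²)
A(O) = -80 (A(O) = -5*(-4)² = -5*16 = -80)
h + A(-1*38)*(-153) = -1386 - 80*(-153) = -1386 + 12240 = 10854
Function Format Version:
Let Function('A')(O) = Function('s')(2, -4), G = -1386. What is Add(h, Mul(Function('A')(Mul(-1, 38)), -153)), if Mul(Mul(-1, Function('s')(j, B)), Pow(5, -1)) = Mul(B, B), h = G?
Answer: 10854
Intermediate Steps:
h = -1386
Function('s')(j, B) = Mul(-5, Pow(B, 2)) (Function('s')(j, B) = Mul(-5, Mul(B, B)) = Mul(-5, Pow(B, 2)))
Function('A')(O) = -80 (Function('A')(O) = Mul(-5, Pow(-4, 2)) = Mul(-5, 16) = -80)
Add(h, Mul(Function('A')(Mul(-1, 38)), -153)) = Add(-1386, Mul(-80, -153)) = Add(-1386, 12240) = 10854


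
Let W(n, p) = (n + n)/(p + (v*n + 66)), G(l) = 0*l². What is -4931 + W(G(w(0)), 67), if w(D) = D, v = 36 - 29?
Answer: -4931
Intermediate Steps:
v = 7
G(l) = 0
W(n, p) = 2*n/(66 + p + 7*n) (W(n, p) = (n + n)/(p + (7*n + 66)) = (2*n)/(p + (66 + 7*n)) = (2*n)/(66 + p + 7*n) = 2*n/(66 + p + 7*n))
-4931 + W(G(w(0)), 67) = -4931 + 2*0/(66 + 67 + 7*0) = -4931 + 2*0/(66 + 67 + 0) = -4931 + 2*0/133 = -4931 + 2*0*(1/133) = -4931 + 0 = -4931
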